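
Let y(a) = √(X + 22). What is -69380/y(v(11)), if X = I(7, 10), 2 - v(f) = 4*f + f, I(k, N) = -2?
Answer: -6938*√5 ≈ -15514.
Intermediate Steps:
v(f) = 2 - 5*f (v(f) = 2 - (4*f + f) = 2 - 5*f)
X = -2
y(a) = 2*√5 (y(a) = √(-2 + 22) = √20 = 2*√5)
-69380/y(v(11)) = -69380*√5/10 = -6938*√5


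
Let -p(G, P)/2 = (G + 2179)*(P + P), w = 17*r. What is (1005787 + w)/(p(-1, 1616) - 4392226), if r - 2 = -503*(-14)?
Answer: -1125535/18470818 ≈ -0.060936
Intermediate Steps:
r = 7044 (r = 2 - 503*(-14) = 2 + 7042 = 7044)
w = 119748 (w = 17*7044 = 119748)
p(G, P) = -4*P*(2179 + G) (p(G, P) = -2*(G + 2179)*(P + P) = -2*(2179 + G)*2*P = -4*P*(2179 + G))
(1005787 + w)/(p(-1, 1616) - 4392226) = (1005787 + 119748)/(-4*1616*(2179 - 1) - 4392226) = 1125535/(-4*1616*2178 - 4392226) = 1125535/(-14078592 - 4392226) = 1125535/(-18470818) = 1125535*(-1/18470818) = -1125535/18470818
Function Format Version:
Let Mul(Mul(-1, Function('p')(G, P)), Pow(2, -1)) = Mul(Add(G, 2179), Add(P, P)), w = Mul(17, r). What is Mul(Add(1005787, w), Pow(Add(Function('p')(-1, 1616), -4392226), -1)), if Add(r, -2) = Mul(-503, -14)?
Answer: Rational(-1125535, 18470818) ≈ -0.060936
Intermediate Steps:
r = 7044 (r = Add(2, Mul(-503, -14)) = Add(2, 7042) = 7044)
w = 119748 (w = Mul(17, 7044) = 119748)
Function('p')(G, P) = Mul(-4, P, Add(2179, G)) (Function('p')(G, P) = Mul(-2, Mul(Add(G, 2179), Add(P, P))) = Mul(-2, Mul(Add(2179, G), Mul(2, P))) = Mul(-2, Mul(2, P, Add(2179, G))) = Mul(-4, P, Add(2179, G)))
Mul(Add(1005787, w), Pow(Add(Function('p')(-1, 1616), -4392226), -1)) = Mul(Add(1005787, 119748), Pow(Add(Mul(-4, 1616, Add(2179, -1)), -4392226), -1)) = Mul(1125535, Pow(Add(Mul(-4, 1616, 2178), -4392226), -1)) = Mul(1125535, Pow(Add(-14078592, -4392226), -1)) = Mul(1125535, Pow(-18470818, -1)) = Mul(1125535, Rational(-1, 18470818)) = Rational(-1125535, 18470818)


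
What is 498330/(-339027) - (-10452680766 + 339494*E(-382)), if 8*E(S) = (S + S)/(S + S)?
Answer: 4724968819136413/452036 ≈ 1.0453e+10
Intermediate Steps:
E(S) = ⅛ (E(S) = ((S + S)/(S + S))/8 = ((2*S)/((2*S)))/8 = ((2*S)*(1/(2*S)))/8 = (⅛)*1 = ⅛)
498330/(-339027) - (-10452680766 + 339494*E(-382)) = 498330/(-339027) - 339494/(1/(-30789 + ⅛)) = 498330*(-1/339027) - 339494/(1/(-246311/8)) = -166110/113009 - 339494/(-8/246311) = -166110/113009 - 339494*(-246311/8) = -166110/113009 + 41810553317/4 = 4724968819136413/452036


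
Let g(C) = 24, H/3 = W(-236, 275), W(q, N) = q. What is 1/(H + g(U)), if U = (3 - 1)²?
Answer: -1/684 ≈ -0.0014620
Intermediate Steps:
U = 4 (U = 2² = 4)
H = -708 (H = 3*(-236) = -708)
1/(H + g(U)) = 1/(-708 + 24) = 1/(-684) = -1/684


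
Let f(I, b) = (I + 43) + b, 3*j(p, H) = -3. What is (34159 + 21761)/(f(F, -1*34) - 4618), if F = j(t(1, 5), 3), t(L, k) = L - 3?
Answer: -5592/461 ≈ -12.130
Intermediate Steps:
t(L, k) = -3 + L
j(p, H) = -1 (j(p, H) = (⅓)*(-3) = -1)
F = -1
f(I, b) = 43 + I + b (f(I, b) = (43 + I) + b = 43 + I + b)
(34159 + 21761)/(f(F, -1*34) - 4618) = (34159 + 21761)/((43 - 1 - 1*34) - 4618) = 55920/((43 - 1 - 34) - 4618) = 55920/(8 - 4618) = 55920/(-4610) = 55920*(-1/4610) = -5592/461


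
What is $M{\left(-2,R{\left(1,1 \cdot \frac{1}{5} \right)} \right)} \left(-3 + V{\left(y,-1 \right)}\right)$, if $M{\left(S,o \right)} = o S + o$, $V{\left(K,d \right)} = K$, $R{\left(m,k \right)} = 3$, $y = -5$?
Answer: $24$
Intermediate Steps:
$M{\left(S,o \right)} = o + S o$ ($M{\left(S,o \right)} = S o + o = o + S o$)
$M{\left(-2,R{\left(1,1 \cdot \frac{1}{5} \right)} \right)} \left(-3 + V{\left(y,-1 \right)}\right) = 3 \left(1 - 2\right) \left(-3 - 5\right) = 3 \left(-1\right) \left(-8\right) = \left(-3\right) \left(-8\right) = 24$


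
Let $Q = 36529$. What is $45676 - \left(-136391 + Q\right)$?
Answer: $145538$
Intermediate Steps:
$45676 - \left(-136391 + Q\right) = 45676 - \left(-136391 + 36529\right) = 45676 - -99862 = 45676 + 99862 = 145538$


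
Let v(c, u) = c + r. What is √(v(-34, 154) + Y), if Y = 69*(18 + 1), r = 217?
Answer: 3*√166 ≈ 38.652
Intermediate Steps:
v(c, u) = 217 + c (v(c, u) = c + 217 = 217 + c)
Y = 1311 (Y = 69*19 = 1311)
√(v(-34, 154) + Y) = √((217 - 34) + 1311) = √(183 + 1311) = √1494 = 3*√166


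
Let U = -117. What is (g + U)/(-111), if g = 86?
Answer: 31/111 ≈ 0.27928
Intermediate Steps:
(g + U)/(-111) = (86 - 117)/(-111) = -1/111*(-31) = 31/111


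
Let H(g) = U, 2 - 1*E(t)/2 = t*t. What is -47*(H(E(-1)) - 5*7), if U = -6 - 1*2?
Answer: 2021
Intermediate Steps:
E(t) = 4 - 2*t² (E(t) = 4 - 2*t*t = 4 - 2*t²)
U = -8 (U = -6 - 2 = -8)
H(g) = -8
-47*(H(E(-1)) - 5*7) = -47*(-8 - 5*7) = -47*(-8 - 35) = -47*(-43) = 2021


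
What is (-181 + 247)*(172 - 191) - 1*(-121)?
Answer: -1133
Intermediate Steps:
(-181 + 247)*(172 - 191) - 1*(-121) = 66*(-19) + 121 = -1254 + 121 = -1133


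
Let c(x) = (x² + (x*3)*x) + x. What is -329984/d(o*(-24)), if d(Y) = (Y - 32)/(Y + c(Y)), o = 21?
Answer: 41869029888/67 ≈ 6.2491e+8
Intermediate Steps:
c(x) = x + 4*x² (c(x) = (x² + (3*x)*x) + x = (x² + 3*x²) + x = 4*x² + x = x + 4*x²)
d(Y) = (-32 + Y)/(Y + Y*(1 + 4*Y)) (d(Y) = (Y - 32)/(Y + Y*(1 + 4*Y)) = (-32 + Y)/(Y + Y*(1 + 4*Y)))
-329984/d(o*(-24)) = -329984*(-1008*(1 + 2*(21*(-24)))/(-32 + 21*(-24))) = -329984*(-1008*(1 + 2*(-504))/(-32 - 504)) = -329984/((½)*(-1/504)*(-536)/(1 - 1008)) = -329984/((½)*(-1/504)*(-536)/(-1007)) = -329984/((½)*(-1/504)*(-1/1007)*(-536)) = -329984/(-67/126882) = -329984*(-126882/67) = 41869029888/67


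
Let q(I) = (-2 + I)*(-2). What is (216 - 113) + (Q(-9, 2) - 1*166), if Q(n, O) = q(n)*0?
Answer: -63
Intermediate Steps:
q(I) = 4 - 2*I
Q(n, O) = 0 (Q(n, O) = (4 - 2*n)*0 = 0)
(216 - 113) + (Q(-9, 2) - 1*166) = (216 - 113) + (0 - 1*166) = 103 + (0 - 166) = 103 - 166 = -63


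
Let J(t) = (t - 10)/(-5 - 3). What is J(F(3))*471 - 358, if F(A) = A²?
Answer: -2393/8 ≈ -299.13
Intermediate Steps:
J(t) = 5/4 - t/8 (J(t) = (-10 + t)/(-8) = (-10 + t)*(-⅛) = 5/4 - t/8)
J(F(3))*471 - 358 = (5/4 - ⅛*3²)*471 - 358 = (5/4 - ⅛*9)*471 - 358 = (5/4 - 9/8)*471 - 358 = (⅛)*471 - 358 = 471/8 - 358 = -2393/8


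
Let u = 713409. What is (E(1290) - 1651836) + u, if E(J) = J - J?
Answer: -938427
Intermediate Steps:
E(J) = 0
(E(1290) - 1651836) + u = (0 - 1651836) + 713409 = -1651836 + 713409 = -938427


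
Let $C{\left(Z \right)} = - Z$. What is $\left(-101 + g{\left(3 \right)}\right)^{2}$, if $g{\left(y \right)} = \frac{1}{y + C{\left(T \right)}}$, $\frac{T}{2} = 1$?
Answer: $10000$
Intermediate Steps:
$T = 2$ ($T = 2 \cdot 1 = 2$)
$g{\left(y \right)} = \frac{1}{-2 + y}$ ($g{\left(y \right)} = \frac{1}{y - 2} = \frac{1}{-2 + y}$)
$\left(-101 + g{\left(3 \right)}\right)^{2} = \left(-101 + \frac{1}{-2 + 3}\right)^{2} = \left(-101 + 1^{-1}\right)^{2} = \left(-101 + 1\right)^{2} = \left(-100\right)^{2} = 10000$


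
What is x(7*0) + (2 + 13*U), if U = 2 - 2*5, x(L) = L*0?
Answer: -102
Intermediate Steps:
x(L) = 0
U = -8 (U = 2 - 10 = -8)
x(7*0) + (2 + 13*U) = 0 + (2 + 13*(-8)) = 0 + (2 - 104) = 0 - 102 = -102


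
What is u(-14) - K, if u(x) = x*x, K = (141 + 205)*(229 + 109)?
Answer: -116752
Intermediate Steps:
K = 116948 (K = 346*338 = 116948)
u(x) = x**2
u(-14) - K = (-14)**2 - 1*116948 = 196 - 116948 = -116752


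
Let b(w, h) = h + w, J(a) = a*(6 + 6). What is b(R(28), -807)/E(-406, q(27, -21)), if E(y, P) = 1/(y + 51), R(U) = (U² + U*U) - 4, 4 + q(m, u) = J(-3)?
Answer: -268735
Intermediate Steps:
J(a) = 12*a (J(a) = a*12 = 12*a)
q(m, u) = -40 (q(m, u) = -4 + 12*(-3) = -4 - 36 = -40)
R(U) = -4 + 2*U² (R(U) = (U² + U²) - 4 = 2*U² - 4 = -4 + 2*U²)
E(y, P) = 1/(51 + y)
b(R(28), -807)/E(-406, q(27, -21)) = (-807 + (-4 + 2*28²))/(1/(51 - 406)) = (-807 + (-4 + 2*784))/(1/(-355)) = (-807 + (-4 + 1568))/(-1/355) = (-807 + 1564)*(-355) = 757*(-355) = -268735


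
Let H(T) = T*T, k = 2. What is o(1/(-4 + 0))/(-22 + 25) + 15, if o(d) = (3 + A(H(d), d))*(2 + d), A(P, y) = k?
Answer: 215/12 ≈ 17.917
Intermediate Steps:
H(T) = T**2
A(P, y) = 2
o(d) = 10 + 5*d (o(d) = (3 + 2)*(2 + d) = 5*(2 + d) = 10 + 5*d)
o(1/(-4 + 0))/(-22 + 25) + 15 = (10 + 5/(-4 + 0))/(-22 + 25) + 15 = (10 + 5/(-4))/3 + 15 = (10 + 5*(-1/4))/3 + 15 = (10 - 5/4)/3 + 15 = (1/3)*(35/4) + 15 = 35/12 + 15 = 215/12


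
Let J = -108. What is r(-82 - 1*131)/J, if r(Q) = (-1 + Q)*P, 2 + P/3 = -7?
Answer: -107/2 ≈ -53.500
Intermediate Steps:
P = -27 (P = -6 + 3*(-7) = -6 - 21 = -27)
r(Q) = 27 - 27*Q (r(Q) = (-1 + Q)*(-27) = 27 - 27*Q)
r(-82 - 1*131)/J = (27 - 27*(-82 - 1*131))/(-108) = (27 - 27*(-82 - 131))*(-1/108) = (27 - 27*(-213))*(-1/108) = (27 + 5751)*(-1/108) = 5778*(-1/108) = -107/2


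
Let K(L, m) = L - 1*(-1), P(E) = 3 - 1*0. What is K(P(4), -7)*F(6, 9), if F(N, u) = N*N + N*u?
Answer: 360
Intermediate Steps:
F(N, u) = N² + N*u
P(E) = 3 (P(E) = 3 + 0 = 3)
K(L, m) = 1 + L (K(L, m) = L + 1 = 1 + L)
K(P(4), -7)*F(6, 9) = (1 + 3)*(6*(6 + 9)) = 4*(6*15) = 4*90 = 360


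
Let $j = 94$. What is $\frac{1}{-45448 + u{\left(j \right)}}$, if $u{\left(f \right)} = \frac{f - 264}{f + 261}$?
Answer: $- \frac{71}{3226842} \approx -2.2003 \cdot 10^{-5}$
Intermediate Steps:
$u{\left(f \right)} = \frac{-264 + f}{261 + f}$
$\frac{1}{-45448 + u{\left(j \right)}} = \frac{1}{-45448 + \frac{-264 + 94}{261 + 94}} = \frac{1}{-45448 + \frac{1}{355} \left(-170\right)} = \frac{1}{-45448 - \frac{34}{71}} = \frac{1}{- \frac{3226842}{71}} = - \frac{71}{3226842}$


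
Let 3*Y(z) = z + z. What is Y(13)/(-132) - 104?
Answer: -20605/198 ≈ -104.07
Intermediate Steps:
Y(z) = 2*z/3 (Y(z) = (z + z)/3 = (2*z)/3 = 2*z/3)
Y(13)/(-132) - 104 = ((⅔)*13)/(-132) - 104 = -1/132*26/3 - 104 = -13/198 - 104 = -20605/198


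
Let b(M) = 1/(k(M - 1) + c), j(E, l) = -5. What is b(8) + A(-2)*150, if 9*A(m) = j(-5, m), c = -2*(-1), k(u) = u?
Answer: -749/9 ≈ -83.222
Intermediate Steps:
c = 2
A(m) = -5/9 (A(m) = (⅑)*(-5) = -5/9)
b(M) = 1/(1 + M) (b(M) = 1/((M - 1) + 2) = 1/((-1 + M) + 2) = 1/(1 + M))
b(8) + A(-2)*150 = 1/(1 + 8) - 5/9*150 = 1/9 - 250/3 = ⅑ - 250/3 = -749/9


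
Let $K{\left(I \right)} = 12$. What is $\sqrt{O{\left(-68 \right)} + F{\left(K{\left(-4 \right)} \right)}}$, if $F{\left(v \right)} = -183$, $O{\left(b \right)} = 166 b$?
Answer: $i \sqrt{11471} \approx 107.1 i$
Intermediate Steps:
$\sqrt{O{\left(-68 \right)} + F{\left(K{\left(-4 \right)} \right)}} = \sqrt{166 \left(-68\right) - 183} = \sqrt{-11288 - 183} = \sqrt{-11471} = i \sqrt{11471}$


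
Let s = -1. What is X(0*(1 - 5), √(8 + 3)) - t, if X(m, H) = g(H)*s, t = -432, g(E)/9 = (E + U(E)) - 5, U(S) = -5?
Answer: 522 - 9*√11 ≈ 492.15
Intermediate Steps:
g(E) = -90 + 9*E (g(E) = 9*((E - 5) - 5) = 9*((-5 + E) - 5) = 9*(-10 + E) = -90 + 9*E)
X(m, H) = 90 - 9*H (X(m, H) = (-90 + 9*H)*(-1) = 90 - 9*H)
X(0*(1 - 5), √(8 + 3)) - t = (90 - 9*√(8 + 3)) - 1*(-432) = (90 - 9*√11) + 432 = 522 - 9*√11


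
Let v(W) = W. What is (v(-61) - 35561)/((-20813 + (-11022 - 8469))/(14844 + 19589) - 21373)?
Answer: 1226572326/735976813 ≈ 1.6666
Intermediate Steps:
(v(-61) - 35561)/((-20813 + (-11022 - 8469))/(14844 + 19589) - 21373) = (-61 - 35561)/((-20813 + (-11022 - 8469))/(14844 + 19589) - 21373) = -35622/((-20813 - 19491)/34433 - 21373) = -35622/(-40304*1/34433 - 21373) = -35622/(-40304/34433 - 21373) = -35622/(-735976813/34433) = -35622*(-34433/735976813) = 1226572326/735976813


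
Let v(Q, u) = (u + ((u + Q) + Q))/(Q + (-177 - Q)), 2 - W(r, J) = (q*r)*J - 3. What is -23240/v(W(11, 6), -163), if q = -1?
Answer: -514185/23 ≈ -22356.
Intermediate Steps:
W(r, J) = 5 + J*r (W(r, J) = 2 - ((-r)*J - 3) = 2 - (-J*r - 3) = 2 - (-3 - J*r) = 2 + (3 + J*r) = 5 + J*r)
v(Q, u) = -2*Q/177 - 2*u/177 (v(Q, u) = (u + ((Q + u) + Q))/(-177) = (u + (u + 2*Q))*(-1/177) = (2*Q + 2*u)*(-1/177) = -2*Q/177 - 2*u/177)
-23240/v(W(11, 6), -163) = -23240/(-2*(5 + 6*11)/177 - 2/177*(-163)) = -23240/(-2*(5 + 66)/177 + 326/177) = -23240/(-2/177*71 + 326/177) = -23240/(-142/177 + 326/177) = -23240/184/177 = -23240*177/184 = -514185/23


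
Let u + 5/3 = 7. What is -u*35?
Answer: -560/3 ≈ -186.67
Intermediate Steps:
u = 16/3 (u = -5/3 + 7 = 16/3 ≈ 5.3333)
-u*35 = -1*16/3*35 = -16/3*35 = -560/3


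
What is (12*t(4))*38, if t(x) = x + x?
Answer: 3648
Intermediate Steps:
t(x) = 2*x
(12*t(4))*38 = (12*(2*4))*38 = (12*8)*38 = 96*38 = 3648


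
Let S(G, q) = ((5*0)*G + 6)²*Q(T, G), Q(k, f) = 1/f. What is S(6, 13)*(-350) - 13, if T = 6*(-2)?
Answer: -2113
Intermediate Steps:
T = -12
S(G, q) = 36/G (S(G, q) = ((5*0)*G + 6)²/G = (0*G + 6)²/G = (0 + 6)²/G = 6²/G = 36/G)
S(6, 13)*(-350) - 13 = (36/6)*(-350) - 13 = (36*(⅙))*(-350) - 13 = 6*(-350) - 13 = -2100 - 13 = -2113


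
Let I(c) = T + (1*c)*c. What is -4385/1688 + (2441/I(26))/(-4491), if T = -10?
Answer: -6559840859/2524409064 ≈ -2.5986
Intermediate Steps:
I(c) = -10 + c**2 (I(c) = -10 + (1*c)*c = -10 + c*c = -10 + c**2)
-4385/1688 + (2441/I(26))/(-4491) = -4385/1688 + (2441/(-10 + 26**2))/(-4491) = -4385*1/1688 + (2441/(-10 + 676))*(-1/4491) = -4385/1688 + (2441/666)*(-1/4491) = -4385/1688 - 2441/2991006 = -6559840859/2524409064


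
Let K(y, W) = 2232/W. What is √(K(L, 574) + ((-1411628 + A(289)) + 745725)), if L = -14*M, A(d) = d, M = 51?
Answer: I*√54825639274/287 ≈ 815.85*I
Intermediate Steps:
L = -714 (L = -14*51 = -714)
√(K(L, 574) + ((-1411628 + A(289)) + 745725)) = √(2232/574 + ((-1411628 + 289) + 745725)) = √(2232*(1/574) + (-1411339 + 745725)) = √(1116/287 - 665614) = √(-191030102/287) = I*√54825639274/287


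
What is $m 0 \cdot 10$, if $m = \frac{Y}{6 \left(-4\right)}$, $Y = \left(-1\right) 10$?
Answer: $0$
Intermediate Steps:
$Y = -10$
$m = \frac{5}{12}$ ($m = - \frac{10}{6 \left(-4\right)} = - \frac{10}{-24} = \left(-10\right) \left(- \frac{1}{24}\right) = \frac{5}{12} \approx 0.41667$)
$m 0 \cdot 10 = \frac{5}{12} \cdot 0 \cdot 10 = 0 \cdot 10 = 0$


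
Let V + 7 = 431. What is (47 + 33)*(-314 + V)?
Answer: 8800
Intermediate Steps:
V = 424 (V = -7 + 431 = 424)
(47 + 33)*(-314 + V) = (47 + 33)*(-314 + 424) = 80*110 = 8800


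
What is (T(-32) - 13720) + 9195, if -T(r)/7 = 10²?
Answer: -5225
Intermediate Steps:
T(r) = -700 (T(r) = -7*10² = -7*100 = -700)
(T(-32) - 13720) + 9195 = (-700 - 13720) + 9195 = -14420 + 9195 = -5225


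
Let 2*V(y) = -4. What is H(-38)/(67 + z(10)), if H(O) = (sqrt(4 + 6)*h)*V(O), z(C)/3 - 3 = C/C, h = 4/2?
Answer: -4*sqrt(10)/79 ≈ -0.16012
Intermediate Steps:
V(y) = -2 (V(y) = (1/2)*(-4) = -2)
h = 2 (h = 4*(1/2) = 2)
z(C) = 12 (z(C) = 9 + 3*(C/C) = 9 + 3*1 = 9 + 3 = 12)
H(O) = -4*sqrt(10) (H(O) = (sqrt(4 + 6)*2)*(-2) = (sqrt(10)*2)*(-2) = (2*sqrt(10))*(-2) = -4*sqrt(10))
H(-38)/(67 + z(10)) = (-4*sqrt(10))/(67 + 12) = -4*sqrt(10)/79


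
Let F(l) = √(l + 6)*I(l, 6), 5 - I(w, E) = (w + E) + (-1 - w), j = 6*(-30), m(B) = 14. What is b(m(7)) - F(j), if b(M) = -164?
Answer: -164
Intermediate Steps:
j = -180
I(w, E) = 6 - E (I(w, E) = 5 - ((w + E) + (-1 - w)) = 5 - ((E + w) + (-1 - w)) = 5 - (-1 + E) = 5 + (1 - E) = 6 - E)
F(l) = 0 (F(l) = √(l + 6)*(6 - 1*6) = √(6 + l)*(6 - 6) = √(6 + l)*0 = 0)
b(m(7)) - F(j) = -164 - 1*0 = -164 + 0 = -164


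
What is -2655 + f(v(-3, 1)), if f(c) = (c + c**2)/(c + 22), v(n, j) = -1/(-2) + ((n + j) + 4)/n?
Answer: -2086835/786 ≈ -2655.0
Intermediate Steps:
v(n, j) = 1/2 + (4 + j + n)/n (v(n, j) = -1*(-1/2) + ((j + n) + 4)/n = 1/2 + (4 + j + n)/n)
f(c) = (c + c**2)/(22 + c)
-2655 + f(v(-3, 1)) = -2655 + ((4 + 1 + (3/2)*(-3))/(-3))*(1 + (4 + 1 + (3/2)*(-3))/(-3))/(22 + (4 + 1 + (3/2)*(-3))/(-3)) = -2655 + (-(4 + 1 - 9/2)/3)*(1 - (4 + 1 - 9/2)/3)/(22 - (4 + 1 - 9/2)/3) = -2655 + (-1/3*1/2)*(1 - 1/3*1/2)/(22 - 1/3*1/2) = -2655 - (1 - 1/6)/(6*(22 - 1/6)) = -2655 - 1/6*5/6/131/6 = -2655 - 1/6*6/131*5/6 = -2655 - 5/786 = -2086835/786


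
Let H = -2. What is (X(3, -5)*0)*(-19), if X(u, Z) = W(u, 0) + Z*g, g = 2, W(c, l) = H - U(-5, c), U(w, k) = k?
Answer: 0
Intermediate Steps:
W(c, l) = -2 - c
X(u, Z) = -2 - u + 2*Z (X(u, Z) = (-2 - u) + Z*2 = (-2 - u) + 2*Z = -2 - u + 2*Z)
(X(3, -5)*0)*(-19) = ((-2 - 1*3 + 2*(-5))*0)*(-19) = ((-2 - 3 - 10)*0)*(-19) = -15*0*(-19) = 0*(-19) = 0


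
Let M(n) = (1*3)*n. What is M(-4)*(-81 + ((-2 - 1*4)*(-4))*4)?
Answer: -180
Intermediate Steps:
M(n) = 3*n
M(-4)*(-81 + ((-2 - 1*4)*(-4))*4) = (3*(-4))*(-81 + ((-2 - 1*4)*(-4))*4) = -12*(-81 + ((-2 - 4)*(-4))*4) = -12*(-81 - 6*(-4)*4) = -12*(-81 + 24*4) = -12*(-81 + 96) = -12*15 = -180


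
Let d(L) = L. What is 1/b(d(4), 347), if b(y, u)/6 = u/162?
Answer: 27/347 ≈ 0.077810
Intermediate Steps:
b(y, u) = u/27 (b(y, u) = 6*(u/162) = u/27)
1/b(d(4), 347) = 1/((1/27)*347) = 1/(347/27) = 27/347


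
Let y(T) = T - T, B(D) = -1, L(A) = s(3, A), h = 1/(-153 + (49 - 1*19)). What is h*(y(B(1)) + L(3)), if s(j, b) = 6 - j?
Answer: -1/41 ≈ -0.024390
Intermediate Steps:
h = -1/123 (h = 1/(-153 + (49 - 19)) = 1/(-153 + 30) = 1/(-123) = -1/123 ≈ -0.0081301)
L(A) = 3 (L(A) = 6 - 1*3 = 6 - 3 = 3)
y(T) = 0
h*(y(B(1)) + L(3)) = -(0 + 3)/123 = -1/123*3 = -1/41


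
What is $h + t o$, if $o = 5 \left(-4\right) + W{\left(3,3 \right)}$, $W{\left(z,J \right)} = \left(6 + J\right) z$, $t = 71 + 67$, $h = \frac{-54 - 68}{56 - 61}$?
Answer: $\frac{4952}{5} \approx 990.4$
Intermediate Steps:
$h = \frac{122}{5}$ ($h = - \frac{122}{-5} = \left(-122\right) \left(- \frac{1}{5}\right) = \frac{122}{5} \approx 24.4$)
$t = 138$
$W{\left(z,J \right)} = z \left(6 + J\right)$
$o = 7$ ($o = 5 \left(-4\right) + 3 \left(6 + 3\right) = -20 + 3 \cdot 9 = -20 + 27 = 7$)
$h + t o = \frac{122}{5} + 138 \cdot 7 = \frac{122}{5} + 966 = \frac{4952}{5}$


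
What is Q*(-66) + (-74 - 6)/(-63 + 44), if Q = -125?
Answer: 156830/19 ≈ 8254.2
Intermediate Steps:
Q*(-66) + (-74 - 6)/(-63 + 44) = -125*(-66) + (-74 - 6)/(-63 + 44) = 8250 - 80/(-19) = 8250 - 80*(-1/19) = 8250 + 80/19 = 156830/19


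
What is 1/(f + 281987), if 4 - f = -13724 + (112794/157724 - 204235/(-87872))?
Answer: 3464880832/1024606704186003 ≈ 3.3817e-6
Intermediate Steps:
f = 47555353012819/3464880832 (f = 4 - (-13724 + (112794/157724 - 204235/(-87872))) = 4 - (-13724 + (112794*(1/157724) - 204235*(-1/87872))) = 4 - (-13724 + (56397/78862 + 204235/87872)) = 4 - (-13724 + 10531048877/3464880832) = 4 - 1*(-47541493489491/3464880832) = 4 + 47541493489491/3464880832 = 47555353012819/3464880832 ≈ 13725.)
1/(f + 281987) = 1/(47555353012819/3464880832 + 281987) = 1/(1024606704186003/3464880832) = 3464880832/1024606704186003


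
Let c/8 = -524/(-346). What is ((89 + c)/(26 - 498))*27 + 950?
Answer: 77100889/81656 ≈ 944.22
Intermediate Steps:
c = 2096/173 (c = 8*(-524/(-346)) = 8*(-524*(-1/346)) = 8*(262/173) = 2096/173 ≈ 12.116)
((89 + c)/(26 - 498))*27 + 950 = ((89 + 2096/173)/(26 - 498))*27 + 950 = ((17493/173)/(-472))*27 + 950 = ((17493/173)*(-1/472))*27 + 950 = -17493/81656*27 + 950 = -472311/81656 + 950 = 77100889/81656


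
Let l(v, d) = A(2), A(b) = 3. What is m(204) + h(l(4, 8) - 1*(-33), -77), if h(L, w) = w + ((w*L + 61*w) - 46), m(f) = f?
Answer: -7388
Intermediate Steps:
l(v, d) = 3
h(L, w) = -46 + 62*w + L*w (h(L, w) = w + ((L*w + 61*w) - 46) = w + ((61*w + L*w) - 46) = w + (-46 + 61*w + L*w) = -46 + 62*w + L*w)
m(204) + h(l(4, 8) - 1*(-33), -77) = 204 + (-46 + 62*(-77) + (3 - 1*(-33))*(-77)) = 204 + (-46 - 4774 + (3 + 33)*(-77)) = 204 + (-46 - 4774 + 36*(-77)) = 204 + (-46 - 4774 - 2772) = 204 - 7592 = -7388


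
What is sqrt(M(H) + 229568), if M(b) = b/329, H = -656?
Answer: 4*sqrt(1553028379)/329 ≈ 479.13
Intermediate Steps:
M(b) = b/329 (M(b) = b*(1/329) = b/329)
sqrt(M(H) + 229568) = sqrt((1/329)*(-656) + 229568) = sqrt(-656/329 + 229568) = sqrt(75527216/329) = 4*sqrt(1553028379)/329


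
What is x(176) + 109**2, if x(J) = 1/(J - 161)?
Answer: 178216/15 ≈ 11881.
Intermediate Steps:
x(J) = 1/(-161 + J)
x(176) + 109**2 = 1/(-161 + 176) + 109**2 = 1/15 + 11881 = 178216/15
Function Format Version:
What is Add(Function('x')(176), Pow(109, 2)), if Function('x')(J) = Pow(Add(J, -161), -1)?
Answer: Rational(178216, 15) ≈ 11881.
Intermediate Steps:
Function('x')(J) = Pow(Add(-161, J), -1)
Add(Function('x')(176), Pow(109, 2)) = Add(Pow(Add(-161, 176), -1), Pow(109, 2)) = Add(Pow(15, -1), 11881) = Add(Rational(1, 15), 11881) = Rational(178216, 15)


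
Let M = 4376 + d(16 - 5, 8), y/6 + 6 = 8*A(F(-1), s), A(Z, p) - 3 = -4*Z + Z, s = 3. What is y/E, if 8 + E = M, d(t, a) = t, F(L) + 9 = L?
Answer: 1548/4379 ≈ 0.35351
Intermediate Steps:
F(L) = -9 + L
A(Z, p) = 3 - 3*Z (A(Z, p) = 3 + (-4*Z + Z) = 3 - 3*Z)
y = 1548 (y = -36 + 6*(8*(3 - 3*(-9 - 1))) = -36 + 6*(8*(3 - 3*(-10))) = -36 + 6*(8*(3 + 30)) = -36 + 6*(8*33) = -36 + 6*264 = -36 + 1584 = 1548)
M = 4387 (M = 4376 + (16 - 5) = 4376 + 11 = 4387)
E = 4379 (E = -8 + 4387 = 4379)
y/E = 1548/4379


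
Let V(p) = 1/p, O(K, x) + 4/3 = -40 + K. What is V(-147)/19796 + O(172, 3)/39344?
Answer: 23762639/7155719508 ≈ 0.0033208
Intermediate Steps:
O(K, x) = -124/3 + K (O(K, x) = -4/3 + (-40 + K) = -124/3 + K)
V(-147)/19796 + O(172, 3)/39344 = 1/(-147*19796) + (-124/3 + 172)/39344 = -1/147*1/19796 + (392/3)*(1/39344) = -1/2910012 + 49/14754 = 23762639/7155719508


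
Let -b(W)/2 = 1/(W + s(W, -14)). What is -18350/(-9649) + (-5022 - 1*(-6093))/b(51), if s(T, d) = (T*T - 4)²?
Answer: -34848891207820/9649 ≈ -3.6117e+9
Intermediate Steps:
s(T, d) = (-4 + T²)² (s(T, d) = (T² - 4)² = (-4 + T²)²)
b(W) = -2/(W + (-4 + W²)²)
-18350/(-9649) + (-5022 - 1*(-6093))/b(51) = -18350/(-9649) + (-5022 - 1*(-6093))/((-2/(51 + (-4 + 51²)²))) = -18350*(-1/9649) + (-5022 + 6093)/((-2/(51 + (-4 + 2601)²))) = 18350/9649 + 1071/((-2/(51 + 2597²))) = 18350/9649 + 1071/((-2/(51 + 6744409))) = 18350/9649 + 1071/((-2/6744460)) = 18350/9649 + 1071/((-2*1/6744460)) = 18350/9649 + 1071/(-1/3372230) = 18350/9649 + 1071*(-3372230) = 18350/9649 - 3611658330 = -34848891207820/9649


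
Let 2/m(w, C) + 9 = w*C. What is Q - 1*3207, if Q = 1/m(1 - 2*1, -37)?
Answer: -3193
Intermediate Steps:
m(w, C) = 2/(-9 + C*w) (m(w, C) = 2/(-9 + w*C) = 2/(-9 + C*w))
Q = 14 (Q = 1/(2/(-9 - 37*(1 - 2*1))) = 1/(2/(-9 - 37*(1 - 2))) = 1/(2/(-9 - 37*(-1))) = 1/(2/(-9 + 37)) = 1/(2/28) = 1/(2*(1/28)) = 1/(1/14) = 14)
Q - 1*3207 = 14 - 1*3207 = 14 - 3207 = -3193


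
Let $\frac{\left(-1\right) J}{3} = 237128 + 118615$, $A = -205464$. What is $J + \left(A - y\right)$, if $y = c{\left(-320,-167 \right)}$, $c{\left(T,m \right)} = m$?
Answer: $-1272526$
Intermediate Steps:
$y = -167$
$J = -1067229$ ($J = - 3 \left(237128 + 118615\right) = \left(-3\right) 355743 = -1067229$)
$J + \left(A - y\right) = -1067229 - 205297 = -1272526$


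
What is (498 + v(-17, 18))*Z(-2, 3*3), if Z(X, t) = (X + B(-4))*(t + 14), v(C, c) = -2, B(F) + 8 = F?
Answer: -159712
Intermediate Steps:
B(F) = -8 + F
Z(X, t) = (-12 + X)*(14 + t) (Z(X, t) = (X + (-8 - 4))*(t + 14) = (X - 12)*(14 + t) = (-12 + X)*(14 + t))
(498 + v(-17, 18))*Z(-2, 3*3) = (498 - 2)*(-168 - 36*3 + 14*(-2) - 6*3) = 496*(-168 - 12*9 - 28 - 2*9) = 496*(-168 - 108 - 28 - 18) = 496*(-322) = -159712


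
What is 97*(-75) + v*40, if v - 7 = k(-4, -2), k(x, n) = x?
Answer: -7155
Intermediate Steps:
v = 3 (v = 7 - 4 = 3)
97*(-75) + v*40 = 97*(-75) + 3*40 = -7275 + 120 = -7155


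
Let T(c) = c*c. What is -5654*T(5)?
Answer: -141350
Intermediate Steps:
T(c) = c²
-5654*T(5) = -5654*5² = -5654*25 = -141350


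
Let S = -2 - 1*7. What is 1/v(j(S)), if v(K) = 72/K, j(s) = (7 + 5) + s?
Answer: 1/24 ≈ 0.041667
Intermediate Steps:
S = -9 (S = -2 - 7 = -9)
j(s) = 12 + s
1/v(j(S)) = 1/(72/(12 - 9)) = 1/(72/3) = 1/(72*(1/3)) = 1/24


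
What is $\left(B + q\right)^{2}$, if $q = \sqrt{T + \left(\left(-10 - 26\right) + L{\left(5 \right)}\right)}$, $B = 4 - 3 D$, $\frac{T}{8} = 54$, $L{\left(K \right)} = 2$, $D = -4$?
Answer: $\left(16 + \sqrt{398}\right)^{2} \approx 1292.4$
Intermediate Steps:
$T = 432$ ($T = 8 \cdot 54 = 432$)
$B = 16$ ($B = 4 - -12 = 4 + 12 = 16$)
$q = \sqrt{398}$ ($q = \sqrt{432 + \left(\left(-10 - 26\right) + 2\right)} = \sqrt{432 + \left(-36 + 2\right)} = \sqrt{432 - 34} = \sqrt{398} \approx 19.95$)
$\left(B + q\right)^{2} = \left(16 + \sqrt{398}\right)^{2}$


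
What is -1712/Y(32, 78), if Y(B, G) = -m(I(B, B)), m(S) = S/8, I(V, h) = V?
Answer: 428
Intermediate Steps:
m(S) = S/8 (m(S) = S*(⅛) = S/8)
Y(B, G) = -B/8
-1712/Y(32, 78) = -1712/((-⅛*32)) = -1712/(-4) = -1712*(-¼) = 428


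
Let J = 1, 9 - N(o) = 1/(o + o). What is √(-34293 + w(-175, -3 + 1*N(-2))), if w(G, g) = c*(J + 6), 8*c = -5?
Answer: I*√548758/4 ≈ 185.2*I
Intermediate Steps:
N(o) = 9 - 1/(2*o) (N(o) = 9 - 1/(o + o) = 9 - 1/(2*o))
c = -5/8 (c = (⅛)*(-5) = -5/8 ≈ -0.62500)
w(G, g) = -35/8 (w(G, g) = -5*(1 + 6)/8 = -5/8*7 = -35/8)
√(-34293 + w(-175, -3 + 1*N(-2))) = √(-34293 - 35/8) = √(-274379/8) = I*√548758/4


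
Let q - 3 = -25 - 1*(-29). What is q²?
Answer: 49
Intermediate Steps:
q = 7 (q = 3 + (-25 - 1*(-29)) = 3 + (-25 + 29) = 3 + 4 = 7)
q² = 7² = 49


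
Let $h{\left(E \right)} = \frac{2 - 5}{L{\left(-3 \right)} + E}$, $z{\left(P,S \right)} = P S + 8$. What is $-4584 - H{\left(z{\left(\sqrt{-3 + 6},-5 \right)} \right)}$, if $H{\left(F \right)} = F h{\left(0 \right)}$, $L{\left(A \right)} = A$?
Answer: $-4592 + 5 \sqrt{3} \approx -4583.3$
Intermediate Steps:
$z{\left(P,S \right)} = 8 + P S$
$h{\left(E \right)} = - \frac{3}{-3 + E}$ ($h{\left(E \right)} = \frac{2 - 5}{-3 + E} = - \frac{3}{-3 + E}$)
$H{\left(F \right)} = F$ ($H{\left(F \right)} = F \left(- \frac{3}{-3 + 0}\right) = F \left(- \frac{3}{-3}\right) = F \left(\left(-3\right) \left(- \frac{1}{3}\right)\right) = F 1 = F$)
$-4584 - H{\left(z{\left(\sqrt{-3 + 6},-5 \right)} \right)} = -4584 - \left(8 + \sqrt{-3 + 6} \left(-5\right)\right) = -4584 - \left(8 + \sqrt{3} \left(-5\right)\right) = -4584 - \left(8 - 5 \sqrt{3}\right) = -4592 + 5 \sqrt{3}$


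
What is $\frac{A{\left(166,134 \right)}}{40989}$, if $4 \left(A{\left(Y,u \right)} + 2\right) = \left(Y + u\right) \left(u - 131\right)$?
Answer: $\frac{223}{40989} \approx 0.0054405$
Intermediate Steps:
$A{\left(Y,u \right)} = -2 + \frac{\left(-131 + u\right) \left(Y + u\right)}{4}$ ($A{\left(Y,u \right)} = -2 + \frac{\left(Y + u\right) \left(u - 131\right)}{4} = -2 + \frac{\left(Y + u\right) \left(-131 + u\right)}{4} = -2 + \frac{\left(-131 + u\right) \left(Y + u\right)}{4}$)
$\frac{A{\left(166,134 \right)}}{40989} = \frac{-2 - \frac{10873}{2} - \frac{8777}{2} + \frac{134^{2}}{4} + \frac{1}{4} \cdot 166 \cdot 134}{40989} = \left(-2 - \frac{10873}{2} - \frac{8777}{2} + \frac{1}{4} \cdot 17956 + 5561\right) \frac{1}{40989} = \left(-2 - \frac{10873}{2} - \frac{8777}{2} + 4489 + 5561\right) \frac{1}{40989} = 223 \cdot \frac{1}{40989} = \frac{223}{40989}$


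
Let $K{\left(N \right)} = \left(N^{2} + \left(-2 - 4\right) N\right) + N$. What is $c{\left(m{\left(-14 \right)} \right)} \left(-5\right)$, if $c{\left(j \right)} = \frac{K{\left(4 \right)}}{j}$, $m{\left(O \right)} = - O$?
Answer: $\frac{10}{7} \approx 1.4286$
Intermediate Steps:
$K{\left(N \right)} = N^{2} - 5 N$ ($K{\left(N \right)} = \left(N^{2} + \left(-2 - 4\right) N\right) + N = \left(N^{2} - 6 N\right) + N = N^{2} - 5 N$)
$c{\left(j \right)} = - \frac{4}{j}$ ($c{\left(j \right)} = \frac{4 \left(-5 + 4\right)}{j} = \frac{4 \left(-1\right)}{j} = - \frac{4}{j}$)
$c{\left(m{\left(-14 \right)} \right)} \left(-5\right) = - \frac{4}{\left(-1\right) \left(-14\right)} \left(-5\right) = - \frac{4}{14} \left(-5\right) = \left(-4\right) \frac{1}{14} \left(-5\right) = \left(- \frac{2}{7}\right) \left(-5\right) = \frac{10}{7}$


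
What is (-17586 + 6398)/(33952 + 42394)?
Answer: -5594/38173 ≈ -0.14654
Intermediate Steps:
(-17586 + 6398)/(33952 + 42394) = -11188/76346 = -11188*1/76346 = -5594/38173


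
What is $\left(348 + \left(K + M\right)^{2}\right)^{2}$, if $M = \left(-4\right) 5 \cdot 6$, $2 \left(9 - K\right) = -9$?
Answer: $\frac{2186591121}{16} \approx 1.3666 \cdot 10^{8}$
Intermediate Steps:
$K = \frac{27}{2}$ ($K = 9 - - \frac{9}{2} = 9 + \frac{9}{2} = \frac{27}{2} \approx 13.5$)
$M = -120$ ($M = \left(-20\right) 6 = -120$)
$\left(348 + \left(K + M\right)^{2}\right)^{2} = \left(348 + \left(\frac{27}{2} - 120\right)^{2}\right)^{2} = \left(348 + \left(- \frac{213}{2}\right)^{2}\right)^{2} = \left(348 + \frac{45369}{4}\right)^{2} = \left(\frac{46761}{4}\right)^{2} = \frac{2186591121}{16}$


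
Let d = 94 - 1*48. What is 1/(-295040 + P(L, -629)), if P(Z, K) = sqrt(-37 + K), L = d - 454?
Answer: -147520/43524301133 - 3*I*sqrt(74)/87048602266 ≈ -3.3894e-6 - 2.9647e-10*I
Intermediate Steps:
d = 46 (d = 94 - 48 = 46)
L = -408 (L = 46 - 454 = -408)
1/(-295040 + P(L, -629)) = 1/(-295040 + sqrt(-37 - 629)) = 1/(-295040 + sqrt(-666)) = 1/(-295040 + 3*I*sqrt(74))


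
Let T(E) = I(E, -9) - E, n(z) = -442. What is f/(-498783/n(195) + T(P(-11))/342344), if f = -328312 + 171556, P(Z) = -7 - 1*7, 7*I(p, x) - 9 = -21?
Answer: -41509472235504/298821902369 ≈ -138.91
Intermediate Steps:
I(p, x) = -12/7 (I(p, x) = 9/7 + (⅐)*(-21) = 9/7 - 3 = -12/7)
P(Z) = -14 (P(Z) = -7 - 7 = -14)
T(E) = -12/7 - E
f = -156756
f/(-498783/n(195) + T(P(-11))/342344) = -156756/(-498783/(-442) + (-12/7 - 1*(-14))/342344) = -156756/(-498783*(-1/442) + (-12/7 + 14)*(1/342344)) = -156756/(498783/442 + (86/7)*(1/342344)) = -156756/(498783/442 + 43/1198204) = -156756/298821902369/264803084 = -156756*264803084/298821902369 = -41509472235504/298821902369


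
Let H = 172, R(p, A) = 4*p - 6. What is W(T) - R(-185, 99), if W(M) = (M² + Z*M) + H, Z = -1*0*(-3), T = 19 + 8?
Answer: 1647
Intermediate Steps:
T = 27
R(p, A) = -6 + 4*p
Z = 0 (Z = 0*(-3) = 0)
W(M) = 172 + M² (W(M) = (M² + 0*M) + 172 = (M² + 0) + 172 = M² + 172 = 172 + M²)
W(T) - R(-185, 99) = (172 + 27²) - (-6 + 4*(-185)) = (172 + 729) - (-6 - 740) = 901 - 1*(-746) = 901 + 746 = 1647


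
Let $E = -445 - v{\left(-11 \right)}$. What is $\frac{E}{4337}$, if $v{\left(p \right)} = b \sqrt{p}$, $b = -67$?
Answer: $- \frac{445}{4337} + \frac{67 i \sqrt{11}}{4337} \approx -0.10261 + 0.051237 i$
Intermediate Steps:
$v{\left(p \right)} = - 67 \sqrt{p}$
$E = -445 + 67 i \sqrt{11}$ ($E = -445 - - 67 \sqrt{-11} = -445 - - 67 i \sqrt{11} = -445 + 67 i \sqrt{11} \approx -445.0 + 222.21 i$)
$\frac{E}{4337} = \frac{-445 + 67 i \sqrt{11}}{4337} = \left(-445 + 67 i \sqrt{11}\right) \frac{1}{4337} = - \frac{445}{4337} + \frac{67 i \sqrt{11}}{4337}$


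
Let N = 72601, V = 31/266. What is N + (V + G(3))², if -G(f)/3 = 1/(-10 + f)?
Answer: 5136977381/70756 ≈ 72601.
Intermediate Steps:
G(f) = -3/(-10 + f)
V = 31/266 (V = 31*(1/266) = 31/266 ≈ 0.11654)
N + (V + G(3))² = 72601 + (31/266 - 3/(-10 + 3))² = 72601 + (31/266 - 3/(-7))² = 72601 + (31/266 - 3*(-⅐))² = 72601 + (31/266 + 3/7)² = 72601 + (145/266)² = 72601 + 21025/70756 = 5136977381/70756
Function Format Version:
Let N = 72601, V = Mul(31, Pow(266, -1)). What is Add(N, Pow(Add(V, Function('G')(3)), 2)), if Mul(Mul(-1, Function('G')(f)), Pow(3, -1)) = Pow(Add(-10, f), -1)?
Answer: Rational(5136977381, 70756) ≈ 72601.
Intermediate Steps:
Function('G')(f) = Mul(-3, Pow(Add(-10, f), -1))
V = Rational(31, 266) (V = Mul(31, Rational(1, 266)) = Rational(31, 266) ≈ 0.11654)
Add(N, Pow(Add(V, Function('G')(3)), 2)) = Add(72601, Pow(Add(Rational(31, 266), Mul(-3, Pow(Add(-10, 3), -1))), 2)) = Add(72601, Pow(Add(Rational(31, 266), Mul(-3, Pow(-7, -1))), 2)) = Add(72601, Pow(Add(Rational(31, 266), Mul(-3, Rational(-1, 7))), 2)) = Add(72601, Pow(Add(Rational(31, 266), Rational(3, 7)), 2)) = Add(72601, Pow(Rational(145, 266), 2)) = Add(72601, Rational(21025, 70756)) = Rational(5136977381, 70756)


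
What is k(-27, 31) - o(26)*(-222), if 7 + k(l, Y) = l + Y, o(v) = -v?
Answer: -5775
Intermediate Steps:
k(l, Y) = -7 + Y + l (k(l, Y) = -7 + (l + Y) = -7 + (Y + l) = -7 + Y + l)
k(-27, 31) - o(26)*(-222) = (-7 + 31 - 27) - (-1)*26*(-222) = -3 - 1*(-26)*(-222) = -3 + 26*(-222) = -3 - 5772 = -5775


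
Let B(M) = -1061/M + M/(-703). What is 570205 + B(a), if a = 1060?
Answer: 424903492417/745180 ≈ 5.7020e+5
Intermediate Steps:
B(M) = -1061/M - M/703 (B(M) = -1061/M + M*(-1/703) = -1061/M - M/703)
570205 + B(a) = 570205 + (-1061/1060 - 1/703*1060) = 570205 + (-1061*1/1060 - 1060/703) = 570205 + (-1061/1060 - 1060/703) = 570205 - 1869483/745180 = 424903492417/745180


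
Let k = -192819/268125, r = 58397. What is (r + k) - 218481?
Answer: -1300688343/8125 ≈ -1.6008e+5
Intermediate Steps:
k = -5843/8125 (k = -192819*1/268125 = -5843/8125 ≈ -0.71914)
(r + k) - 218481 = (58397 - 5843/8125) - 218481 = 474469782/8125 - 218481 = -1300688343/8125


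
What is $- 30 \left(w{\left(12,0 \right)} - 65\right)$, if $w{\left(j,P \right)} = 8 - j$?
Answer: $2070$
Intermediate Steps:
$- 30 \left(w{\left(12,0 \right)} - 65\right) = - 30 \left(\left(8 - 12\right) - 65\right) = - 30 \left(-4 - 65\right) = \left(-30\right) \left(-69\right) = 2070$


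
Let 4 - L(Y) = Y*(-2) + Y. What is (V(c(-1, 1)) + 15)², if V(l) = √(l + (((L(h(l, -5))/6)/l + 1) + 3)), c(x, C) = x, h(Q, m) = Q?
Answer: (30 + √10)²/4 ≈ 274.93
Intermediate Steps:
L(Y) = 4 + Y (L(Y) = 4 - (Y*(-2) + Y) = 4 - (-2*Y + Y) = 4 - (-1)*Y = 4 + Y)
V(l) = √(4 + l + (⅔ + l/6)/l) (V(l) = √(l + ((((4 + l)/6)/l + 1) + 3)) = √(l + ((((4 + l)*(⅙))/l + 1) + 3)) = √(l + (((⅔ + l/6)/l + 1) + 3)) = √(l + ((1 + (⅔ + l/6)/l) + 3)) = √(l + (4 + (⅔ + l/6)/l)) = √(4 + l + (⅔ + l/6)/l))
(V(c(-1, 1)) + 15)² = (√(150 + 24/(-1) + 36*(-1))/6 + 15)² = (√(150 + 24*(-1) - 36)/6 + 15)² = (√(150 - 24 - 36)/6 + 15)² = (√90/6 + 15)² = ((3*√10)/6 + 15)² = (√10/2 + 15)² = (15 + √10/2)²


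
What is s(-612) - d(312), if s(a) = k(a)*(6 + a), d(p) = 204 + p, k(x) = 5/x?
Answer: -52127/102 ≈ -511.05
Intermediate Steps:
s(a) = 5*(6 + a)/a (s(a) = (5/a)*(6 + a) = 5*(6 + a)/a)
s(-612) - d(312) = (5 + 30/(-612)) - (204 + 312) = (5 + 30*(-1/612)) - 1*516 = (5 - 5/102) - 516 = 505/102 - 516 = -52127/102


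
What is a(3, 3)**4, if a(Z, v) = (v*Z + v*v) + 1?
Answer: 130321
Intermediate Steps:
a(Z, v) = 1 + v**2 + Z*v (a(Z, v) = (Z*v + v**2) + 1 = (v**2 + Z*v) + 1 = 1 + v**2 + Z*v)
a(3, 3)**4 = (1 + 3**2 + 3*3)**4 = (1 + 9 + 9)**4 = 19**4 = 130321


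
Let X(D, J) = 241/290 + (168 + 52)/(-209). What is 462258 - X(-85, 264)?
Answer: 2547042801/5510 ≈ 4.6226e+5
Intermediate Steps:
X(D, J) = -1221/5510 (X(D, J) = 241*(1/290) + 220*(-1/209) = 241/290 - 20/19 = -1221/5510)
462258 - X(-85, 264) = 462258 - 1*(-1221/5510) = 462258 + 1221/5510 = 2547042801/5510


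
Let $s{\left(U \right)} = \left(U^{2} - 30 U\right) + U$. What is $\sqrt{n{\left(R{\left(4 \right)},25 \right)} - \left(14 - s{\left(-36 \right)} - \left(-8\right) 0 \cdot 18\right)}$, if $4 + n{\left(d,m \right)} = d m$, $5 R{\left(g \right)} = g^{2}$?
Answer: $\sqrt{2402} \approx 49.01$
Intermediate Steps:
$R{\left(g \right)} = \frac{g^{2}}{5}$
$n{\left(d,m \right)} = -4 + d m$
$s{\left(U \right)} = U^{2} - 29 U$
$\sqrt{n{\left(R{\left(4 \right)},25 \right)} - \left(14 - s{\left(-36 \right)} - \left(-8\right) 0 \cdot 18\right)} = \sqrt{\left(-4 + \frac{4^{2}}{5} \cdot 25\right) - \left(14 + 36 \left(-29 - 36\right) - \left(-8\right) 0 \cdot 18\right)} = \sqrt{\left(-4 + \frac{1}{5} \cdot 16 \cdot 25\right) + \left(\left(-36\right) \left(-65\right) + \left(-14 + 0 \cdot 18\right)\right)} = \sqrt{\left(-4 + \frac{16}{5} \cdot 25\right) + \left(2340 + \left(-14 + 0\right)\right)} = \sqrt{\left(-4 + 80\right) + \left(2340 - 14\right)} = \sqrt{76 + 2326} = \sqrt{2402}$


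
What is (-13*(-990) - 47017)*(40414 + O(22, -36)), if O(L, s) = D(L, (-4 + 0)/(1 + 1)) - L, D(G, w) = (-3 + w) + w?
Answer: -1379026595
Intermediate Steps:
D(G, w) = -3 + 2*w
O(L, s) = -7 - L (O(L, s) = (-3 + 2*((-4 + 0)/(1 + 1))) - L = (-3 + 2*(-4/2)) - L = (-3 + 2*(-4*½)) - L = (-3 + 2*(-2)) - L = (-3 - 4) - L = -7 - L)
(-13*(-990) - 47017)*(40414 + O(22, -36)) = (-13*(-990) - 47017)*(40414 + (-7 - 1*22)) = (12870 - 47017)*(40414 + (-7 - 22)) = -34147*(40414 - 29) = -34147*40385 = -1379026595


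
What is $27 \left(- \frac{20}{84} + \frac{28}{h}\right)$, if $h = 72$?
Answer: $\frac{57}{14} \approx 4.0714$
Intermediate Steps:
$27 \left(- \frac{20}{84} + \frac{28}{h}\right) = 27 \left(- \frac{20}{84} + \frac{28}{72}\right) = 27 \left(\left(-20\right) \frac{1}{84} + 28 \cdot \frac{1}{72}\right) = 27 \left(- \frac{5}{21} + \frac{7}{18}\right) = 27 \cdot \frac{19}{126} = \frac{57}{14}$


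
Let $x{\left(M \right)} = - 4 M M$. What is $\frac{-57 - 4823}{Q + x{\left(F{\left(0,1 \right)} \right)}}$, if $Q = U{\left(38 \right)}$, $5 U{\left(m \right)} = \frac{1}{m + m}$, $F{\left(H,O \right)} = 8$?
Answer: $\frac{1854400}{97279} \approx 19.063$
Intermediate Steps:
$U{\left(m \right)} = \frac{1}{10 m}$ ($U{\left(m \right)} = \frac{1}{5 \left(m + m\right)} = \frac{1}{5 \cdot 2 m} = \frac{\frac{1}{2} \frac{1}{m}}{5} = \frac{1}{10 m}$)
$x{\left(M \right)} = - 4 M^{2}$
$Q = \frac{1}{380}$ ($Q = \frac{1}{10 \cdot 38} = \frac{1}{10} \cdot \frac{1}{38} = \frac{1}{380} \approx 0.0026316$)
$\frac{-57 - 4823}{Q + x{\left(F{\left(0,1 \right)} \right)}} = \frac{-57 - 4823}{\frac{1}{380} - 4 \cdot 8^{2}} = - \frac{4880}{\frac{1}{380} - 256} = - \frac{4880}{- \frac{97279}{380}} = \left(-4880\right) \left(- \frac{380}{97279}\right) = \frac{1854400}{97279}$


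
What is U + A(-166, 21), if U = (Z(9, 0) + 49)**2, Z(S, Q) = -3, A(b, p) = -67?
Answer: 2049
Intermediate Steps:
U = 2116 (U = (-3 + 49)**2 = 46**2 = 2116)
U + A(-166, 21) = 2116 - 67 = 2049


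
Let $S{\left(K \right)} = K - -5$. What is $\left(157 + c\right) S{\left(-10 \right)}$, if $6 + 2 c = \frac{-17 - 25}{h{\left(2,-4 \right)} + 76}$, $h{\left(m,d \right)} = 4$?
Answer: $- \frac{12299}{16} \approx -768.69$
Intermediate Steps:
$S{\left(K \right)} = 5 + K$ ($S{\left(K \right)} = K + 5 = 5 + K$)
$c = - \frac{261}{80}$ ($c = -3 + \frac{\left(-17 - 25\right) \frac{1}{4 + 76}}{2} = -3 + \frac{\left(-42\right) \frac{1}{80}}{2} = -3 + \frac{1}{2} \left(- \frac{21}{40}\right) = -3 - \frac{21}{80} = - \frac{261}{80} \approx -3.2625$)
$\left(157 + c\right) S{\left(-10 \right)} = \left(157 - \frac{261}{80}\right) \left(5 - 10\right) = \frac{12299}{80} \left(-5\right) = - \frac{12299}{16}$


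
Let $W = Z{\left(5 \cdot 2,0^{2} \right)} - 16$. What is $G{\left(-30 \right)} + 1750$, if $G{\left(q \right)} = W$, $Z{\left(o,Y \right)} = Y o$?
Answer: $1734$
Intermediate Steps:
$W = -16$ ($W = 0^{2} \cdot 5 \cdot 2 - 16 = 0 \cdot 10 - 16 = 0 - 16 = -16$)
$G{\left(q \right)} = -16$
$G{\left(-30 \right)} + 1750 = -16 + 1750 = 1734$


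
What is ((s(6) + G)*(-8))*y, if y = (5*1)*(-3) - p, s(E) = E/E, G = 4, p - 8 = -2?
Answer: 840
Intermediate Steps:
p = 6 (p = 8 - 2 = 6)
s(E) = 1
y = -21 (y = (5*1)*(-3) - 1*6 = 5*(-3) - 6 = -15 - 6 = -21)
((s(6) + G)*(-8))*y = ((1 + 4)*(-8))*(-21) = (5*(-8))*(-21) = -40*(-21) = 840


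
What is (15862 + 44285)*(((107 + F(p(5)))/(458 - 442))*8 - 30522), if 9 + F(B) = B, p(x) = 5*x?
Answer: -3664215387/2 ≈ -1.8321e+9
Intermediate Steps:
F(B) = -9 + B
(15862 + 44285)*(((107 + F(p(5)))/(458 - 442))*8 - 30522) = (15862 + 44285)*(((107 + (-9 + 5*5))/(458 - 442))*8 - 30522) = 60147*(((107 + (-9 + 25))/16)*8 - 30522) = 60147*(((107 + 16)*(1/16))*8 - 30522) = 60147*((123*(1/16))*8 - 30522) = 60147*((123/16)*8 - 30522) = 60147*(123/2 - 30522) = 60147*(-60921/2) = -3664215387/2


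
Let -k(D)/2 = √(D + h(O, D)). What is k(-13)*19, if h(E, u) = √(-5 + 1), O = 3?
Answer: -38*√(-13 + 2*I) ≈ -10.508 - 137.41*I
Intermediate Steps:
h(E, u) = 2*I (h(E, u) = √(-4) = 2*I)
k(D) = -2*√(D + 2*I)
k(-13)*19 = -2*√(-13 + 2*I)*19 = -38*√(-13 + 2*I)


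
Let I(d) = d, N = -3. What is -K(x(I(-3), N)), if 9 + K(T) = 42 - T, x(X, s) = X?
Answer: -36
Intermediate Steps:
K(T) = 33 - T (K(T) = -9 + (42 - T) = 33 - T)
-K(x(I(-3), N)) = -(33 - 1*(-3)) = -(33 + 3) = -1*36 = -36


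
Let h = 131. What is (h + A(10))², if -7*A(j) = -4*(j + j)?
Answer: 994009/49 ≈ 20286.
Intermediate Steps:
A(j) = 8*j/7 (A(j) = -(-4)*(j + j)/7 = -(-4)*2*j/7 = -(-8)*j/7 = 8*j/7)
(h + A(10))² = (131 + (8/7)*10)² = (131 + 80/7)² = (997/7)² = 994009/49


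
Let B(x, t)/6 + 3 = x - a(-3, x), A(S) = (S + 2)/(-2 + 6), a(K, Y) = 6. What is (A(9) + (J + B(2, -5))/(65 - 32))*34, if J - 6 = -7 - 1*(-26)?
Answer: 5015/66 ≈ 75.985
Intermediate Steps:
J = 25 (J = 6 + (-7 - 1*(-26)) = 6 + (-7 + 26) = 6 + 19 = 25)
A(S) = 1/2 + S/4 (A(S) = (2 + S)/4 = (2 + S)*(1/4) = 1/2 + S/4)
B(x, t) = -54 + 6*x (B(x, t) = -18 + 6*(x - 1*6) = -18 + 6*(x - 6) = -18 + 6*(-6 + x) = -18 + (-36 + 6*x) = -54 + 6*x)
(A(9) + (J + B(2, -5))/(65 - 32))*34 = ((1/2 + (1/4)*9) + (25 + (-54 + 6*2))/(65 - 32))*34 = ((1/2 + 9/4) + (25 + (-54 + 12))/33)*34 = (11/4 + (25 - 42)*(1/33))*34 = (11/4 - 17*1/33)*34 = (11/4 - 17/33)*34 = (295/132)*34 = 5015/66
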